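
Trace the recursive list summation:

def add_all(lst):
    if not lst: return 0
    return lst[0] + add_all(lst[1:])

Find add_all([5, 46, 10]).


add_all([5, 46, 10]) = 5 + add_all([46, 10])
add_all([46, 10]) = 46 + add_all([10])
add_all([10]) = 10 + add_all([])
add_all([]) = 0  (base case)
Total: 5 + 46 + 10 + 0 = 61

61


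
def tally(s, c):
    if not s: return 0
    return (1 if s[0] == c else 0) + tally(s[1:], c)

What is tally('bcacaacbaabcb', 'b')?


s[0]='b' == 'b' -> 1
s[0]='c' != 'b' -> 0
s[0]='a' != 'b' -> 0
s[0]='c' != 'b' -> 0
s[0]='a' != 'b' -> 0
s[0]='a' != 'b' -> 0
s[0]='c' != 'b' -> 0
s[0]='b' == 'b' -> 1
s[0]='a' != 'b' -> 0
s[0]='a' != 'b' -> 0
s[0]='b' == 'b' -> 1
s[0]='c' != 'b' -> 0
s[0]='b' == 'b' -> 1
Sum: 1 + 0 + 0 + 0 + 0 + 0 + 0 + 1 + 0 + 0 + 1 + 0 + 1 = 4

4


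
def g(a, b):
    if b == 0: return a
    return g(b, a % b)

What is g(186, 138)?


g(186, 138) = g(138, 48)
g(138, 48) = g(48, 42)
g(48, 42) = g(42, 6)
g(42, 6) = g(6, 0)
g(6, 0) = 6  (base case)

6


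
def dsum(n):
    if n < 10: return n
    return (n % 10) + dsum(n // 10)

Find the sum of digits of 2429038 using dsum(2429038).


dsum(2429038) = 8 + dsum(242903)
dsum(242903) = 3 + dsum(24290)
dsum(24290) = 0 + dsum(2429)
dsum(2429) = 9 + dsum(242)
dsum(242) = 2 + dsum(24)
dsum(24) = 4 + dsum(2)
dsum(2) = 2  (base case)
Total: 8 + 3 + 0 + 9 + 2 + 4 + 2 = 28

28


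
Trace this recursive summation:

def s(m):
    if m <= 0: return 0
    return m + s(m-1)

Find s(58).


s(58)
= 58 + 57 + 56 + 55 + 54 + 53 + 52 + 51 + 50 + 49 + 48 + 47 + 46 + 45 + 44 + 43 + 42 + 41 + 40 + 39 + 38 + 37 + 36 + 35 + 34 + 33 + 32 + 31 + 30 + 29 + 28 + 27 + 26 + 25 + 24 + 23 + 22 + 21 + 20 + 19 + 18 + 17 + 16 + 15 + 14 + 13 + 12 + 11 + 10 + 9 + 8 + 7 + 6 + 5 + 4 + 3 + 2 + 1 + s(0)
= 58 + 57 + 56 + 55 + 54 + 53 + 52 + 51 + 50 + 49 + 48 + 47 + 46 + 45 + 44 + 43 + 42 + 41 + 40 + 39 + 38 + 37 + 36 + 35 + 34 + 33 + 32 + 31 + 30 + 29 + 28 + 27 + 26 + 25 + 24 + 23 + 22 + 21 + 20 + 19 + 18 + 17 + 16 + 15 + 14 + 13 + 12 + 11 + 10 + 9 + 8 + 7 + 6 + 5 + 4 + 3 + 2 + 1 + 0
= 1711

1711


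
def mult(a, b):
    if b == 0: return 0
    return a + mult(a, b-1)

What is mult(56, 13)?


mult(56, 13) = 56 + mult(56, 12)
mult(56, 12) = 56 + mult(56, 11)
mult(56, 11) = 56 + mult(56, 10)
mult(56, 10) = 56 + mult(56, 9)
mult(56, 9) = 56 + mult(56, 8)
mult(56, 8) = 56 + mult(56, 7)
mult(56, 7) = 56 + mult(56, 6)
mult(56, 6) = 56 + mult(56, 5)
mult(56, 5) = 56 + mult(56, 4)
mult(56, 4) = 56 + mult(56, 3)
mult(56, 3) = 56 + mult(56, 2)
mult(56, 2) = 56 + mult(56, 1)
mult(56, 1) = 56 + mult(56, 0)
mult(56, 0) = 0  (base case)
Total: 56 + 56 + 56 + 56 + 56 + 56 + 56 + 56 + 56 + 56 + 56 + 56 + 56 + 0 = 728

728


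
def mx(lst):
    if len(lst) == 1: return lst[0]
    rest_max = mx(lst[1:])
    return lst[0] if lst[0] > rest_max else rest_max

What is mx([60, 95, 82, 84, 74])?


mx([60, 95, 82, 84, 74]): compare 60 with mx([95, 82, 84, 74])
mx([95, 82, 84, 74]): compare 95 with mx([82, 84, 74])
mx([82, 84, 74]): compare 82 with mx([84, 74])
mx([84, 74]): compare 84 with mx([74])
mx([74]) = 74  (base case)
Compare 84 with 74 -> 84
Compare 82 with 84 -> 84
Compare 95 with 84 -> 95
Compare 60 with 95 -> 95

95


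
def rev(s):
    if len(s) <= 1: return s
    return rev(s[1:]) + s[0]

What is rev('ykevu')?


rev('ykevu') = rev('kevu') + 'y'
rev('kevu') = rev('evu') + 'k'
rev('evu') = rev('vu') + 'e'
rev('vu') = rev('u') + 'v'
rev('u') = 'u'  (base case)
Concatenating: 'u' + 'v' + 'e' + 'k' + 'y' = 'uveky'

uveky


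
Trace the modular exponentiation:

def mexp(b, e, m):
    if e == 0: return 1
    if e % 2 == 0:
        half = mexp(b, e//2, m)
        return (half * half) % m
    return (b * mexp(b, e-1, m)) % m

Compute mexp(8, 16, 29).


mexp(8, 16, 29): e is even, compute mexp(8, 8, 29)
  mexp(8, 8, 29): e is even, compute mexp(8, 4, 29)
    mexp(8, 4, 29): e is even, compute mexp(8, 2, 29)
      mexp(8, 2, 29): e is even, compute mexp(8, 1, 29)
        mexp(8, 1, 29): e is odd, compute mexp(8, 0, 29)
          mexp(8, 0, 29) = 1
        (8 * 1) % 29 = 8
      half=8, (8*8) % 29 = 6
    half=6, (6*6) % 29 = 7
  half=7, (7*7) % 29 = 20
half=20, (20*20) % 29 = 23

23


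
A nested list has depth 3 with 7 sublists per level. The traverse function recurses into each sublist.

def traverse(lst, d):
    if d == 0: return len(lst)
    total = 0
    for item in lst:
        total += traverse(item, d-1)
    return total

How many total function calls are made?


At depth 0 (root): 1 call
At depth 1: each of 1 parents calls traverse on 7 children = 7 calls
At depth 2: each of 7 parents calls traverse on 7 children = 49 calls
At depth 3: each of 49 parents calls traverse on 7 children = 343 calls
Total: 1 + 7 + 49 + 343 = 400

400


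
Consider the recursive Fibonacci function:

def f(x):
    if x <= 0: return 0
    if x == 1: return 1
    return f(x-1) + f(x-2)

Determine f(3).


Computing f(3) bottom-up:
f(0) = 0
f(1) = 1
f(2) = f(1) + f(0) = 1 + 0 = 1
f(3) = f(2) + f(1) = 1 + 1 = 2

2


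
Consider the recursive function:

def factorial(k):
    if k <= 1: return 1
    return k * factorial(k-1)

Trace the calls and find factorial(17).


factorial(17)
= 17 * factorial(16)
= 17 * 16 * factorial(15)
= 17 * 16 * 15 * factorial(14)
= 17 * 16 * 15 * 14 * factorial(13)
= 17 * 16 * 15 * 14 * 13 * factorial(12)
= 17 * 16 * 15 * 14 * 13 * 12 * factorial(11)
= 17 * 16 * 15 * 14 * 13 * 12 * 11 * factorial(10)
= 17 * 16 * 15 * 14 * 13 * 12 * 11 * 10 * factorial(9)
= 17 * 16 * 15 * 14 * 13 * 12 * 11 * 10 * 9 * factorial(8)
= 17 * 16 * 15 * 14 * 13 * 12 * 11 * 10 * 9 * 8 * factorial(7)
= 17 * 16 * 15 * 14 * 13 * 12 * 11 * 10 * 9 * 8 * 7 * factorial(6)
= 17 * 16 * 15 * 14 * 13 * 12 * 11 * 10 * 9 * 8 * 7 * 6 * factorial(5)
= 17 * 16 * 15 * 14 * 13 * 12 * 11 * 10 * 9 * 8 * 7 * 6 * 5 * factorial(4)
= 17 * 16 * 15 * 14 * 13 * 12 * 11 * 10 * 9 * 8 * 7 * 6 * 5 * 4 * factorial(3)
= 17 * 16 * 15 * 14 * 13 * 12 * 11 * 10 * 9 * 8 * 7 * 6 * 5 * 4 * 3 * factorial(2)
= 17 * 16 * 15 * 14 * 13 * 12 * 11 * 10 * 9 * 8 * 7 * 6 * 5 * 4 * 3 * 2 * factorial(1)
= 17 * 16 * 15 * 14 * 13 * 12 * 11 * 10 * 9 * 8 * 7 * 6 * 5 * 4 * 3 * 2 * 1
= 355687428096000

355687428096000


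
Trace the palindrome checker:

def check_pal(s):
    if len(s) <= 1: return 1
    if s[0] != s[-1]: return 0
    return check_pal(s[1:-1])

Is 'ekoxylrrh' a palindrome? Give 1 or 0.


check_pal('ekoxylrrh'): s[0]='e' != s[-1]='h' -> return 0
Result: 0 (not a palindrome)

0


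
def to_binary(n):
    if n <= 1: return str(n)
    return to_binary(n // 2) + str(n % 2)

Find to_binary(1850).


to_binary(1850) = to_binary(925) + '0'
to_binary(925) = to_binary(462) + '1'
to_binary(462) = to_binary(231) + '0'
to_binary(231) = to_binary(115) + '1'
to_binary(115) = to_binary(57) + '1'
to_binary(57) = to_binary(28) + '1'
to_binary(28) = to_binary(14) + '0'
to_binary(14) = to_binary(7) + '0'
to_binary(7) = to_binary(3) + '1'
to_binary(3) = to_binary(1) + '1'
to_binary(1) = '1'  (base case)
Concatenating: '1' + '1' + '1' + '0' + '0' + '1' + '1' + '1' + '0' + '1' + '0' = '11100111010'

11100111010


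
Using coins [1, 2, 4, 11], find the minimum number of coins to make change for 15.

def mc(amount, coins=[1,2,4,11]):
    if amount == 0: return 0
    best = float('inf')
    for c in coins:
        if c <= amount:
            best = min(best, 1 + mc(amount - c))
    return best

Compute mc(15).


Building up with DP:
mc(0) = 0
mc(1) = min(1+mc(0)=1+0=1) = 1
mc(2) = min(1+mc(1)=1+1=2, 1+mc(0)=1+0=1) = 1
mc(3) = min(1+mc(2)=1+1=2, 1+mc(1)=1+1=2) = 2
mc(4) = min(1+mc(3)=1+2=3, 1+mc(2)=1+1=2, 1+mc(0)=1+0=1) = 1
mc(5) = min(1+mc(4)=1+1=2, 1+mc(3)=1+2=3, 1+mc(1)=1+1=2) = 2
mc(6) = min(1+mc(5)=1+2=3, 1+mc(4)=1+1=2, 1+mc(2)=1+1=2) = 2
mc(7) = min(1+mc(6)=1+2=3, 1+mc(5)=1+2=3, 1+mc(3)=1+2=3) = 3
mc(8) = min(1+mc(7)=1+3=4, 1+mc(6)=1+2=3, 1+mc(4)=1+1=2) = 2
mc(9) = min(1+mc(8)=1+2=3, 1+mc(7)=1+3=4, 1+mc(5)=1+2=3) = 3
mc(10) = min(1+mc(9)=1+3=4, 1+mc(8)=1+2=3, 1+mc(6)=1+2=3) = 3
mc(11) = min(1+mc(10)=1+3=4, 1+mc(9)=1+3=4, 1+mc(7)=1+3=4, 1+mc(0)=1+0=1) = 1
mc(12) = min(1+mc(11)=1+1=2, 1+mc(10)=1+3=4, 1+mc(8)=1+2=3, 1+mc(1)=1+1=2) = 2
mc(13) = min(1+mc(12)=1+2=3, 1+mc(11)=1+1=2, 1+mc(9)=1+3=4, 1+mc(2)=1+1=2) = 2
mc(14) = min(1+mc(13)=1+2=3, 1+mc(12)=1+2=3, 1+mc(10)=1+3=4, 1+mc(3)=1+2=3) = 3
mc(15) = min(1+mc(14)=1+3=4, 1+mc(13)=1+2=3, 1+mc(11)=1+1=2, 1+mc(4)=1+1=2) = 2

2


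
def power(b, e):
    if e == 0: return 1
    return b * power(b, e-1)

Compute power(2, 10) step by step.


power(2, 10)
= 2 * power(2, 9)
= 2 * 2 * power(2, 8)
= 2 * 2 * 2 * power(2, 7)
= 2 * 2 * 2 * 2 * power(2, 6)
= 2 * 2 * 2 * 2 * 2 * power(2, 5)
= 2 * 2 * 2 * 2 * 2 * 2 * power(2, 4)
= 2 * 2 * 2 * 2 * 2 * 2 * 2 * power(2, 3)
= 2 * 2 * 2 * 2 * 2 * 2 * 2 * 2 * power(2, 2)
= 2 * 2 * 2 * 2 * 2 * 2 * 2 * 2 * 2 * power(2, 1)
= 2 * 2 * 2 * 2 * 2 * 2 * 2 * 2 * 2 * 2 * power(2, 0)
= 2 * 2 * 2 * 2 * 2 * 2 * 2 * 2 * 2 * 2 * 1
= 1024

1024


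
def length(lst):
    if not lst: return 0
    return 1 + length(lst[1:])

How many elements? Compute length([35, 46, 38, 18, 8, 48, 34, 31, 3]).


length([35, 46, 38, 18, 8, 48, 34, 31, 3]) = 1 + length([46, 38, 18, 8, 48, 34, 31, 3])
length([46, 38, 18, 8, 48, 34, 31, 3]) = 1 + length([38, 18, 8, 48, 34, 31, 3])
length([38, 18, 8, 48, 34, 31, 3]) = 1 + length([18, 8, 48, 34, 31, 3])
length([18, 8, 48, 34, 31, 3]) = 1 + length([8, 48, 34, 31, 3])
length([8, 48, 34, 31, 3]) = 1 + length([48, 34, 31, 3])
length([48, 34, 31, 3]) = 1 + length([34, 31, 3])
length([34, 31, 3]) = 1 + length([31, 3])
length([31, 3]) = 1 + length([3])
length([3]) = 1 + length([])
length([]) = 0  (base case)
Unwinding: 1 + 1 + 1 + 1 + 1 + 1 + 1 + 1 + 1 + 0 = 9

9


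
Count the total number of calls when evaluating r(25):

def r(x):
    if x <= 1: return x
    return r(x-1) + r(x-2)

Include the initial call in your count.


Let C(n) = total calls for r(n)
C(0) = 1, C(1) = 1
C(2) = 1 + C(1) + C(0) = 1 + 1 + 1 = 3
C(3) = 1 + C(2) + C(1) = 1 + 3 + 1 = 5
C(4) = 1 + C(3) + C(2) = 1 + 5 + 3 = 9
C(5) = 1 + C(4) + C(3) = 1 + 9 + 5 = 15
C(6) = 1 + C(5) + C(4) = 1 + 15 + 9 = 25
C(7) = 1 + C(6) + C(5) = 1 + 25 + 15 = 41
C(8) = 1 + C(7) + C(6) = 1 + 41 + 25 = 67
C(9) = 1 + C(8) + C(7) = 1 + 67 + 41 = 109
C(10) = 1 + C(9) + C(8) = 1 + 109 + 67 = 177
C(11) = 1 + C(10) + C(9) = 1 + 177 + 109 = 287
C(12) = 1 + C(11) + C(10) = 1 + 287 + 177 = 465
C(13) = 1 + C(12) + C(11) = 1 + 465 + 287 = 753
C(14) = 1 + C(13) + C(12) = 1 + 753 + 465 = 1219
C(15) = 1 + C(14) + C(13) = 1 + 1219 + 753 = 1973
C(16) = 1 + C(15) + C(14) = 1 + 1973 + 1219 = 3193
C(17) = 1 + C(16) + C(15) = 1 + 3193 + 1973 = 5167
C(18) = 1 + C(17) + C(16) = 1 + 5167 + 3193 = 8361
C(19) = 1 + C(18) + C(17) = 1 + 8361 + 5167 = 13529
C(20) = 1 + C(19) + C(18) = 1 + 13529 + 8361 = 21891
C(21) = 1 + C(20) + C(19) = 1 + 21891 + 13529 = 35421
C(22) = 1 + C(21) + C(20) = 1 + 35421 + 21891 = 57313
C(23) = 1 + C(22) + C(21) = 1 + 57313 + 35421 = 92735
C(24) = 1 + C(23) + C(22) = 1 + 92735 + 57313 = 150049
C(25) = 1 + C(24) + C(23) = 1 + 150049 + 92735 = 242785

242785


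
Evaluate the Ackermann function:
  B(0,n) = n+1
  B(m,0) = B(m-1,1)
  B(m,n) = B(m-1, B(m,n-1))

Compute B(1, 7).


B(1, 7) = B(0, B(1, 6))
  B(1, 6) = B(0, B(1, 5))
    B(1, 5) = B(0, B(1, 4))
      B(1, 4) = B(0, B(1, 3))
        B(1, 3) = B(0, B(1, 2))
          B(1, 2) = B(0, B(1, 1))
          B(1, 1) = B(0, B(1, 0))
          B(1, 0) = B(0, 1)
          B(0, 1) = 2
            = B(0, 2)
          B(0, 2) = 3
            = B(0, 3)
          B(0, 3) = 4
          = B(0, 4)
          B(0, 4) = 5
        = B(0, 5)
        B(0, 5) = 6
      = B(0, 6)
      B(0, 6) = 7
    = B(0, 7)
    B(0, 7) = 8
  = B(0, 8)
  B(0, 8) = 9
Result: B(1, 7) = 9

9


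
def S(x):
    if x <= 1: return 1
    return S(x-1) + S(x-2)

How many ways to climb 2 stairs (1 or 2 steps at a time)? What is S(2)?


Building up from base cases:
S(0) = 1
S(1) = 1
S(2) = S(1) + S(0) = 1 + 1 = 2

2


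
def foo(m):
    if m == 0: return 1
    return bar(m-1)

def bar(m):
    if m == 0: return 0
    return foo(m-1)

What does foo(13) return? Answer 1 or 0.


foo(13) = bar(12)
bar(12) = foo(11)
foo(11) = bar(10)
bar(10) = foo(9)
foo(9) = bar(8)
bar(8) = foo(7)
foo(7) = bar(6)
bar(6) = foo(5)
foo(5) = bar(4)
bar(4) = foo(3)
foo(3) = bar(2)
bar(2) = foo(1)
foo(1) = bar(0)
bar(0) = 0  (base case)
Result: 0

0


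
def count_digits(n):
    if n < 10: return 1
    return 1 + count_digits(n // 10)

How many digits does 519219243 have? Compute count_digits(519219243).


count_digits(519219243) = 1 + count_digits(51921924)
count_digits(51921924) = 1 + count_digits(5192192)
count_digits(5192192) = 1 + count_digits(519219)
count_digits(519219) = 1 + count_digits(51921)
count_digits(51921) = 1 + count_digits(5192)
count_digits(5192) = 1 + count_digits(519)
count_digits(519) = 1 + count_digits(51)
count_digits(51) = 1 + count_digits(5)
count_digits(5) = 1  (base case: 5 < 10)
Unwinding: 1 + 1 + 1 + 1 + 1 + 1 + 1 + 1 + 1 = 9

9


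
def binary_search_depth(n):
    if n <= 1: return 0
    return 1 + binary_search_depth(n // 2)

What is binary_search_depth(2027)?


2027 / 2 = 1013
1013 / 2 = 506
506 / 2 = 253
253 / 2 = 126
126 / 2 = 63
63 / 2 = 31
31 / 2 = 15
15 / 2 = 7
7 / 2 = 3
3 / 2 = 1
Reached 1 after 10 halvings

10


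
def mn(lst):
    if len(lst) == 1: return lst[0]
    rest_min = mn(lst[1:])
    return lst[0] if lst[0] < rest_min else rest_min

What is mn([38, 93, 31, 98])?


mn([38, 93, 31, 98]): compare 38 with mn([93, 31, 98])
mn([93, 31, 98]): compare 93 with mn([31, 98])
mn([31, 98]): compare 31 with mn([98])
mn([98]) = 98  (base case)
Compare 31 with 98 -> 31
Compare 93 with 31 -> 31
Compare 38 with 31 -> 31

31


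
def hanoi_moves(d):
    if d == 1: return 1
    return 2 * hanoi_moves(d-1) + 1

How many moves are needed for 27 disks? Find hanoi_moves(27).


hanoi_moves(27) = 2 * hanoi_moves(26) + 1
hanoi_moves(26) = 2 * hanoi_moves(25) + 1
hanoi_moves(25) = 2 * hanoi_moves(24) + 1
hanoi_moves(24) = 2 * hanoi_moves(23) + 1
hanoi_moves(23) = 2 * hanoi_moves(22) + 1
hanoi_moves(22) = 2 * hanoi_moves(21) + 1
hanoi_moves(21) = 2 * hanoi_moves(20) + 1
hanoi_moves(20) = 2 * hanoi_moves(19) + 1
hanoi_moves(19) = 2 * hanoi_moves(18) + 1
hanoi_moves(18) = 2 * hanoi_moves(17) + 1
hanoi_moves(17) = 2 * hanoi_moves(16) + 1
hanoi_moves(16) = 2 * hanoi_moves(15) + 1
hanoi_moves(15) = 2 * hanoi_moves(14) + 1
hanoi_moves(14) = 2 * hanoi_moves(13) + 1
hanoi_moves(13) = 2 * hanoi_moves(12) + 1
hanoi_moves(12) = 2 * hanoi_moves(11) + 1
hanoi_moves(11) = 2 * hanoi_moves(10) + 1
hanoi_moves(10) = 2 * hanoi_moves(9) + 1
hanoi_moves(9) = 2 * hanoi_moves(8) + 1
hanoi_moves(8) = 2 * hanoi_moves(7) + 1
hanoi_moves(7) = 2 * hanoi_moves(6) + 1
hanoi_moves(6) = 2 * hanoi_moves(5) + 1
hanoi_moves(5) = 2 * hanoi_moves(4) + 1
hanoi_moves(4) = 2 * hanoi_moves(3) + 1
hanoi_moves(3) = 2 * hanoi_moves(2) + 1
hanoi_moves(2) = 2 * hanoi_moves(1) + 1
hanoi_moves(1) = 1  (base case)
hanoi_moves(2) = 2 * 1 + 1 = 3
hanoi_moves(3) = 2 * 3 + 1 = 7
hanoi_moves(4) = 2 * 7 + 1 = 15
hanoi_moves(5) = 2 * 15 + 1 = 31
hanoi_moves(6) = 2 * 31 + 1 = 63
hanoi_moves(7) = 2 * 63 + 1 = 127
hanoi_moves(8) = 2 * 127 + 1 = 255
hanoi_moves(9) = 2 * 255 + 1 = 511
hanoi_moves(10) = 2 * 511 + 1 = 1023
hanoi_moves(11) = 2 * 1023 + 1 = 2047
hanoi_moves(12) = 2 * 2047 + 1 = 4095
hanoi_moves(13) = 2 * 4095 + 1 = 8191
hanoi_moves(14) = 2 * 8191 + 1 = 16383
hanoi_moves(15) = 2 * 16383 + 1 = 32767
hanoi_moves(16) = 2 * 32767 + 1 = 65535
hanoi_moves(17) = 2 * 65535 + 1 = 131071
hanoi_moves(18) = 2 * 131071 + 1 = 262143
hanoi_moves(19) = 2 * 262143 + 1 = 524287
hanoi_moves(20) = 2 * 524287 + 1 = 1048575
hanoi_moves(21) = 2 * 1048575 + 1 = 2097151
hanoi_moves(22) = 2 * 2097151 + 1 = 4194303
hanoi_moves(23) = 2 * 4194303 + 1 = 8388607
hanoi_moves(24) = 2 * 8388607 + 1 = 16777215
hanoi_moves(25) = 2 * 16777215 + 1 = 33554431
hanoi_moves(26) = 2 * 33554431 + 1 = 67108863
hanoi_moves(27) = 2 * 67108863 + 1 = 134217727

134217727


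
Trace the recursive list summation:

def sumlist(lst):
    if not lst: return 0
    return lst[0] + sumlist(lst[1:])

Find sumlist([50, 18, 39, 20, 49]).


sumlist([50, 18, 39, 20, 49]) = 50 + sumlist([18, 39, 20, 49])
sumlist([18, 39, 20, 49]) = 18 + sumlist([39, 20, 49])
sumlist([39, 20, 49]) = 39 + sumlist([20, 49])
sumlist([20, 49]) = 20 + sumlist([49])
sumlist([49]) = 49 + sumlist([])
sumlist([]) = 0  (base case)
Total: 50 + 18 + 39 + 20 + 49 + 0 = 176

176


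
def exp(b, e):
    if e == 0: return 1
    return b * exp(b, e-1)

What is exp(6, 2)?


exp(6, 2)
= 6 * exp(6, 1)
= 6 * 6 * exp(6, 0)
= 6 * 6 * 1
= 36

36


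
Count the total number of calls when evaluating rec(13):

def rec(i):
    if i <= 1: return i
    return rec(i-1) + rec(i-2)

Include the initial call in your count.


Let C(n) = total calls for rec(n)
C(0) = 1, C(1) = 1
C(2) = 1 + C(1) + C(0) = 1 + 1 + 1 = 3
C(3) = 1 + C(2) + C(1) = 1 + 3 + 1 = 5
C(4) = 1 + C(3) + C(2) = 1 + 5 + 3 = 9
C(5) = 1 + C(4) + C(3) = 1 + 9 + 5 = 15
C(6) = 1 + C(5) + C(4) = 1 + 15 + 9 = 25
C(7) = 1 + C(6) + C(5) = 1 + 25 + 15 = 41
C(8) = 1 + C(7) + C(6) = 1 + 41 + 25 = 67
C(9) = 1 + C(8) + C(7) = 1 + 67 + 41 = 109
C(10) = 1 + C(9) + C(8) = 1 + 109 + 67 = 177
C(11) = 1 + C(10) + C(9) = 1 + 177 + 109 = 287
C(12) = 1 + C(11) + C(10) = 1 + 287 + 177 = 465
C(13) = 1 + C(12) + C(11) = 1 + 465 + 287 = 753

753


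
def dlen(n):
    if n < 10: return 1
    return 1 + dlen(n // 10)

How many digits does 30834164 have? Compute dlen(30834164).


dlen(30834164) = 1 + dlen(3083416)
dlen(3083416) = 1 + dlen(308341)
dlen(308341) = 1 + dlen(30834)
dlen(30834) = 1 + dlen(3083)
dlen(3083) = 1 + dlen(308)
dlen(308) = 1 + dlen(30)
dlen(30) = 1 + dlen(3)
dlen(3) = 1  (base case: 3 < 10)
Unwinding: 1 + 1 + 1 + 1 + 1 + 1 + 1 + 1 = 8

8


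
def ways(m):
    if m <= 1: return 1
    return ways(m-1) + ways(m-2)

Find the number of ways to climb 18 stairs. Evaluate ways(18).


Building up from base cases:
ways(0) = 1
ways(1) = 1
ways(2) = ways(1) + ways(0) = 1 + 1 = 2
ways(3) = ways(2) + ways(1) = 2 + 1 = 3
ways(4) = ways(3) + ways(2) = 3 + 2 = 5
ways(5) = ways(4) + ways(3) = 5 + 3 = 8
ways(6) = ways(5) + ways(4) = 8 + 5 = 13
ways(7) = ways(6) + ways(5) = 13 + 8 = 21
ways(8) = ways(7) + ways(6) = 21 + 13 = 34
ways(9) = ways(8) + ways(7) = 34 + 21 = 55
ways(10) = ways(9) + ways(8) = 55 + 34 = 89
ways(11) = ways(10) + ways(9) = 89 + 55 = 144
ways(12) = ways(11) + ways(10) = 144 + 89 = 233
ways(13) = ways(12) + ways(11) = 233 + 144 = 377
ways(14) = ways(13) + ways(12) = 377 + 233 = 610
ways(15) = ways(14) + ways(13) = 610 + 377 = 987
ways(16) = ways(15) + ways(14) = 987 + 610 = 1597
ways(17) = ways(16) + ways(15) = 1597 + 987 = 2584
ways(18) = ways(17) + ways(16) = 2584 + 1597 = 4181

4181


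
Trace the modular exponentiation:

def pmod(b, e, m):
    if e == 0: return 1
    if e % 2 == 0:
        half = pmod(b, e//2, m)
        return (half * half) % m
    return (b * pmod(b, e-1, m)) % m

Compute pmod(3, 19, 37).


pmod(3, 19, 37): e is odd, compute pmod(3, 18, 37)
  pmod(3, 18, 37): e is even, compute pmod(3, 9, 37)
    pmod(3, 9, 37): e is odd, compute pmod(3, 8, 37)
      pmod(3, 8, 37): e is even, compute pmod(3, 4, 37)
        pmod(3, 4, 37): e is even, compute pmod(3, 2, 37)
          pmod(3, 2, 37): e is even, compute pmod(3, 1, 37)
          pmod(3, 1, 37): e is odd, compute pmod(3, 0, 37)
          pmod(3, 0, 37) = 1
          (3 * 1) % 37 = 3
          half=3, (3*3) % 37 = 9
        half=9, (9*9) % 37 = 7
      half=7, (7*7) % 37 = 12
    (3 * 12) % 37 = 36
  half=36, (36*36) % 37 = 1
(3 * 1) % 37 = 3

3


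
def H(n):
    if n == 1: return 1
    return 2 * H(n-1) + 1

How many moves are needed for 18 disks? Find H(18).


H(18) = 2 * H(17) + 1
H(17) = 2 * H(16) + 1
H(16) = 2 * H(15) + 1
H(15) = 2 * H(14) + 1
H(14) = 2 * H(13) + 1
H(13) = 2 * H(12) + 1
H(12) = 2 * H(11) + 1
H(11) = 2 * H(10) + 1
H(10) = 2 * H(9) + 1
H(9) = 2 * H(8) + 1
H(8) = 2 * H(7) + 1
H(7) = 2 * H(6) + 1
H(6) = 2 * H(5) + 1
H(5) = 2 * H(4) + 1
H(4) = 2 * H(3) + 1
H(3) = 2 * H(2) + 1
H(2) = 2 * H(1) + 1
H(1) = 1  (base case)
H(2) = 2 * 1 + 1 = 3
H(3) = 2 * 3 + 1 = 7
H(4) = 2 * 7 + 1 = 15
H(5) = 2 * 15 + 1 = 31
H(6) = 2 * 31 + 1 = 63
H(7) = 2 * 63 + 1 = 127
H(8) = 2 * 127 + 1 = 255
H(9) = 2 * 255 + 1 = 511
H(10) = 2 * 511 + 1 = 1023
H(11) = 2 * 1023 + 1 = 2047
H(12) = 2 * 2047 + 1 = 4095
H(13) = 2 * 4095 + 1 = 8191
H(14) = 2 * 8191 + 1 = 16383
H(15) = 2 * 16383 + 1 = 32767
H(16) = 2 * 32767 + 1 = 65535
H(17) = 2 * 65535 + 1 = 131071
H(18) = 2 * 131071 + 1 = 262143

262143


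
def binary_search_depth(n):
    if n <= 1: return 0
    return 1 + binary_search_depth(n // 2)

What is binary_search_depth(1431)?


1431 / 2 = 715
715 / 2 = 357
357 / 2 = 178
178 / 2 = 89
89 / 2 = 44
44 / 2 = 22
22 / 2 = 11
11 / 2 = 5
5 / 2 = 2
2 / 2 = 1
Reached 1 after 10 halvings

10


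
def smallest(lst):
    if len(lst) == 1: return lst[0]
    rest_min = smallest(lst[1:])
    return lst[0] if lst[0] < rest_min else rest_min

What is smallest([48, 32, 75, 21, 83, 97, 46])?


smallest([48, 32, 75, 21, 83, 97, 46]): compare 48 with smallest([32, 75, 21, 83, 97, 46])
smallest([32, 75, 21, 83, 97, 46]): compare 32 with smallest([75, 21, 83, 97, 46])
smallest([75, 21, 83, 97, 46]): compare 75 with smallest([21, 83, 97, 46])
smallest([21, 83, 97, 46]): compare 21 with smallest([83, 97, 46])
smallest([83, 97, 46]): compare 83 with smallest([97, 46])
smallest([97, 46]): compare 97 with smallest([46])
smallest([46]) = 46  (base case)
Compare 97 with 46 -> 46
Compare 83 with 46 -> 46
Compare 21 with 46 -> 21
Compare 75 with 21 -> 21
Compare 32 with 21 -> 21
Compare 48 with 21 -> 21

21


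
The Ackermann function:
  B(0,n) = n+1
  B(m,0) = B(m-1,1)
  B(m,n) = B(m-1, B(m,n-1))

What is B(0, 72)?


B(0, 72) = 73
Result: B(0, 72) = 73

73


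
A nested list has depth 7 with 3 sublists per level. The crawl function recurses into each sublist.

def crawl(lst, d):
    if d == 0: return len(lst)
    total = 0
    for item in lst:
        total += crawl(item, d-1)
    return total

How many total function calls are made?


At depth 0 (root): 1 call
At depth 1: each of 1 parents calls crawl on 3 children = 3 calls
At depth 2: each of 3 parents calls crawl on 3 children = 9 calls
At depth 3: each of 9 parents calls crawl on 3 children = 27 calls
At depth 4: each of 27 parents calls crawl on 3 children = 81 calls
At depth 5: each of 81 parents calls crawl on 3 children = 243 calls
At depth 6: each of 243 parents calls crawl on 3 children = 729 calls
At depth 7: each of 729 parents calls crawl on 3 children = 2187 calls
Total: 1 + 3 + 9 + 27 + 81 + 243 + 729 + 2187 = 3280

3280


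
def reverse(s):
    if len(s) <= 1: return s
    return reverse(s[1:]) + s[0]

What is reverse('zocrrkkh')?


reverse('zocrrkkh') = reverse('ocrrkkh') + 'z'
reverse('ocrrkkh') = reverse('crrkkh') + 'o'
reverse('crrkkh') = reverse('rrkkh') + 'c'
reverse('rrkkh') = reverse('rkkh') + 'r'
reverse('rkkh') = reverse('kkh') + 'r'
reverse('kkh') = reverse('kh') + 'k'
reverse('kh') = reverse('h') + 'k'
reverse('h') = 'h'  (base case)
Concatenating: 'h' + 'k' + 'k' + 'r' + 'r' + 'c' + 'o' + 'z' = 'hkkrrcoz'

hkkrrcoz


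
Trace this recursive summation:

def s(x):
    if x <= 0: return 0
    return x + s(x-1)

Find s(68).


s(68)
= 68 + 67 + 66 + 65 + 64 + 63 + 62 + 61 + 60 + 59 + 58 + 57 + 56 + 55 + 54 + 53 + 52 + 51 + 50 + 49 + 48 + 47 + 46 + 45 + 44 + 43 + 42 + 41 + 40 + 39 + 38 + 37 + 36 + 35 + 34 + 33 + 32 + 31 + 30 + 29 + 28 + 27 + 26 + 25 + 24 + 23 + 22 + 21 + 20 + 19 + 18 + 17 + 16 + 15 + 14 + 13 + 12 + 11 + 10 + 9 + 8 + 7 + 6 + 5 + 4 + 3 + 2 + 1 + s(0)
= 68 + 67 + 66 + 65 + 64 + 63 + 62 + 61 + 60 + 59 + 58 + 57 + 56 + 55 + 54 + 53 + 52 + 51 + 50 + 49 + 48 + 47 + 46 + 45 + 44 + 43 + 42 + 41 + 40 + 39 + 38 + 37 + 36 + 35 + 34 + 33 + 32 + 31 + 30 + 29 + 28 + 27 + 26 + 25 + 24 + 23 + 22 + 21 + 20 + 19 + 18 + 17 + 16 + 15 + 14 + 13 + 12 + 11 + 10 + 9 + 8 + 7 + 6 + 5 + 4 + 3 + 2 + 1 + 0
= 2346

2346


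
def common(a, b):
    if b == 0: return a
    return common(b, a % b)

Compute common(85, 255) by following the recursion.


common(85, 255) = common(255, 85)
common(255, 85) = common(85, 0)
common(85, 0) = 85  (base case)

85


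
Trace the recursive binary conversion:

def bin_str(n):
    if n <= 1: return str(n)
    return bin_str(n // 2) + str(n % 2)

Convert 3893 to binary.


bin_str(3893) = bin_str(1946) + '1'
bin_str(1946) = bin_str(973) + '0'
bin_str(973) = bin_str(486) + '1'
bin_str(486) = bin_str(243) + '0'
bin_str(243) = bin_str(121) + '1'
bin_str(121) = bin_str(60) + '1'
bin_str(60) = bin_str(30) + '0'
bin_str(30) = bin_str(15) + '0'
bin_str(15) = bin_str(7) + '1'
bin_str(7) = bin_str(3) + '1'
bin_str(3) = bin_str(1) + '1'
bin_str(1) = '1'  (base case)
Concatenating: '1' + '1' + '1' + '1' + '0' + '0' + '1' + '1' + '0' + '1' + '0' + '1' = '111100110101'

111100110101


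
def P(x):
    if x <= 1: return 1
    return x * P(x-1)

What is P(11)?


P(11)
= 11 * P(10)
= 11 * 10 * P(9)
= 11 * 10 * 9 * P(8)
= 11 * 10 * 9 * 8 * P(7)
= 11 * 10 * 9 * 8 * 7 * P(6)
= 11 * 10 * 9 * 8 * 7 * 6 * P(5)
= 11 * 10 * 9 * 8 * 7 * 6 * 5 * P(4)
= 11 * 10 * 9 * 8 * 7 * 6 * 5 * 4 * P(3)
= 11 * 10 * 9 * 8 * 7 * 6 * 5 * 4 * 3 * P(2)
= 11 * 10 * 9 * 8 * 7 * 6 * 5 * 4 * 3 * 2 * P(1)
= 11 * 10 * 9 * 8 * 7 * 6 * 5 * 4 * 3 * 2 * 1
= 39916800

39916800


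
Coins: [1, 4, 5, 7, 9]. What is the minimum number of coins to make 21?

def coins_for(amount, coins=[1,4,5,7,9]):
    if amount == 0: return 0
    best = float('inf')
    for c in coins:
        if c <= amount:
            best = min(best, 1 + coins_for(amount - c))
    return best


Building up with DP:
coins_for(0) = 0
coins_for(1) = min(1+coins_for(0)=1+0=1) = 1
coins_for(2) = min(1+coins_for(1)=1+1=2) = 2
coins_for(3) = min(1+coins_for(2)=1+2=3) = 3
coins_for(4) = min(1+coins_for(3)=1+3=4, 1+coins_for(0)=1+0=1) = 1
coins_for(5) = min(1+coins_for(4)=1+1=2, 1+coins_for(1)=1+1=2, 1+coins_for(0)=1+0=1) = 1
coins_for(6) = min(1+coins_for(5)=1+1=2, 1+coins_for(2)=1+2=3, 1+coins_for(1)=1+1=2) = 2
coins_for(7) = min(1+coins_for(6)=1+2=3, 1+coins_for(3)=1+3=4, 1+coins_for(2)=1+2=3, 1+coins_for(0)=1+0=1) = 1
coins_for(8) = min(1+coins_for(7)=1+1=2, 1+coins_for(4)=1+1=2, 1+coins_for(3)=1+3=4, 1+coins_for(1)=1+1=2) = 2
coins_for(9) = min(1+coins_for(8)=1+2=3, 1+coins_for(5)=1+1=2, 1+coins_for(4)=1+1=2, 1+coins_for(2)=1+2=3, 1+coins_for(0)=1+0=1) = 1
coins_for(10) = min(1+coins_for(9)=1+1=2, 1+coins_for(6)=1+2=3, 1+coins_for(5)=1+1=2, 1+coins_for(3)=1+3=4, 1+coins_for(1)=1+1=2) = 2
coins_for(11) = min(1+coins_for(10)=1+2=3, 1+coins_for(7)=1+1=2, 1+coins_for(6)=1+2=3, 1+coins_for(4)=1+1=2, 1+coins_for(2)=1+2=3) = 2
coins_for(12) = min(1+coins_for(11)=1+2=3, 1+coins_for(8)=1+2=3, 1+coins_for(7)=1+1=2, 1+coins_for(5)=1+1=2, 1+coins_for(3)=1+3=4) = 2
coins_for(13) = min(1+coins_for(12)=1+2=3, 1+coins_for(9)=1+1=2, 1+coins_for(8)=1+2=3, 1+coins_for(6)=1+2=3, 1+coins_for(4)=1+1=2) = 2
coins_for(14) = min(1+coins_for(13)=1+2=3, 1+coins_for(10)=1+2=3, 1+coins_for(9)=1+1=2, 1+coins_for(7)=1+1=2, 1+coins_for(5)=1+1=2) = 2
coins_for(15) = min(1+coins_for(14)=1+2=3, 1+coins_for(11)=1+2=3, 1+coins_for(10)=1+2=3, 1+coins_for(8)=1+2=3, 1+coins_for(6)=1+2=3) = 3
coins_for(16) = min(1+coins_for(15)=1+3=4, 1+coins_for(12)=1+2=3, 1+coins_for(11)=1+2=3, 1+coins_for(9)=1+1=2, 1+coins_for(7)=1+1=2) = 2
coins_for(17) = min(1+coins_for(16)=1+2=3, 1+coins_for(13)=1+2=3, 1+coins_for(12)=1+2=3, 1+coins_for(10)=1+2=3, 1+coins_for(8)=1+2=3) = 3
coins_for(18) = min(1+coins_for(17)=1+3=4, 1+coins_for(14)=1+2=3, 1+coins_for(13)=1+2=3, 1+coins_for(11)=1+2=3, 1+coins_for(9)=1+1=2) = 2
coins_for(19) = min(1+coins_for(18)=1+2=3, 1+coins_for(15)=1+3=4, 1+coins_for(14)=1+2=3, 1+coins_for(12)=1+2=3, 1+coins_for(10)=1+2=3) = 3
coins_for(20) = min(1+coins_for(19)=1+3=4, 1+coins_for(16)=1+2=3, 1+coins_for(15)=1+3=4, 1+coins_for(13)=1+2=3, 1+coins_for(11)=1+2=3) = 3
coins_for(21) = min(1+coins_for(20)=1+3=4, 1+coins_for(17)=1+3=4, 1+coins_for(16)=1+2=3, 1+coins_for(14)=1+2=3, 1+coins_for(12)=1+2=3) = 3

3


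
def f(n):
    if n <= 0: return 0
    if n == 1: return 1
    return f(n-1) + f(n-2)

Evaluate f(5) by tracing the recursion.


Computing f(5) bottom-up:
f(0) = 0
f(1) = 1
f(2) = f(1) + f(0) = 1 + 0 = 1
f(3) = f(2) + f(1) = 1 + 1 = 2
f(4) = f(3) + f(2) = 2 + 1 = 3
f(5) = f(4) + f(3) = 3 + 2 = 5

5


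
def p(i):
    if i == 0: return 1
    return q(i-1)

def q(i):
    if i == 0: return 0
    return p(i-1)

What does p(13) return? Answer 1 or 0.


p(13) = q(12)
q(12) = p(11)
p(11) = q(10)
q(10) = p(9)
p(9) = q(8)
q(8) = p(7)
p(7) = q(6)
q(6) = p(5)
p(5) = q(4)
q(4) = p(3)
p(3) = q(2)
q(2) = p(1)
p(1) = q(0)
q(0) = 0  (base case)
Result: 0

0


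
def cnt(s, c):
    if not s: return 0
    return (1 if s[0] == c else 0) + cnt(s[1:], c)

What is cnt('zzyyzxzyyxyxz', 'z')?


s[0]='z' == 'z' -> 1
s[0]='z' == 'z' -> 1
s[0]='y' != 'z' -> 0
s[0]='y' != 'z' -> 0
s[0]='z' == 'z' -> 1
s[0]='x' != 'z' -> 0
s[0]='z' == 'z' -> 1
s[0]='y' != 'z' -> 0
s[0]='y' != 'z' -> 0
s[0]='x' != 'z' -> 0
s[0]='y' != 'z' -> 0
s[0]='x' != 'z' -> 0
s[0]='z' == 'z' -> 1
Sum: 1 + 1 + 0 + 0 + 1 + 0 + 1 + 0 + 0 + 0 + 0 + 0 + 1 = 5

5


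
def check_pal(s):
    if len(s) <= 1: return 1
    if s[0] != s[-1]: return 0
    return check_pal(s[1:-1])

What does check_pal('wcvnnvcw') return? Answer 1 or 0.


check_pal('wcvnnvcw'): s[0]='w' == s[-1]='w' -> check check_pal('cvnnvc')
check_pal('cvnnvc'): s[0]='c' == s[-1]='c' -> check check_pal('vnnv')
check_pal('vnnv'): s[0]='v' == s[-1]='v' -> check check_pal('nn')
check_pal('nn'): s[0]='n' == s[-1]='n' -> check check_pal('')
check_pal(''): len <= 1 -> return 1  (base case)
Result: 1 (palindrome)

1


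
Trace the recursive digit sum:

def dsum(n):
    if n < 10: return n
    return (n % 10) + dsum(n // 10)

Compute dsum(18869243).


dsum(18869243) = 3 + dsum(1886924)
dsum(1886924) = 4 + dsum(188692)
dsum(188692) = 2 + dsum(18869)
dsum(18869) = 9 + dsum(1886)
dsum(1886) = 6 + dsum(188)
dsum(188) = 8 + dsum(18)
dsum(18) = 8 + dsum(1)
dsum(1) = 1  (base case)
Total: 3 + 4 + 2 + 9 + 6 + 8 + 8 + 1 = 41

41


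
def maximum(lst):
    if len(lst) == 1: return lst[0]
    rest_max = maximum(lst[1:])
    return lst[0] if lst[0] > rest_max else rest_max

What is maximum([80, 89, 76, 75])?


maximum([80, 89, 76, 75]): compare 80 with maximum([89, 76, 75])
maximum([89, 76, 75]): compare 89 with maximum([76, 75])
maximum([76, 75]): compare 76 with maximum([75])
maximum([75]) = 75  (base case)
Compare 76 with 75 -> 76
Compare 89 with 76 -> 89
Compare 80 with 89 -> 89

89


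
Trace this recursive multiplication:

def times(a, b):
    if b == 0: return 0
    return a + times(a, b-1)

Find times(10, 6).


times(10, 6) = 10 + times(10, 5)
times(10, 5) = 10 + times(10, 4)
times(10, 4) = 10 + times(10, 3)
times(10, 3) = 10 + times(10, 2)
times(10, 2) = 10 + times(10, 1)
times(10, 1) = 10 + times(10, 0)
times(10, 0) = 0  (base case)
Total: 10 + 10 + 10 + 10 + 10 + 10 + 0 = 60

60


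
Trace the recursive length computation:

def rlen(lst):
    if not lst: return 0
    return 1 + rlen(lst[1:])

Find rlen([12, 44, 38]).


rlen([12, 44, 38]) = 1 + rlen([44, 38])
rlen([44, 38]) = 1 + rlen([38])
rlen([38]) = 1 + rlen([])
rlen([]) = 0  (base case)
Unwinding: 1 + 1 + 1 + 0 = 3

3


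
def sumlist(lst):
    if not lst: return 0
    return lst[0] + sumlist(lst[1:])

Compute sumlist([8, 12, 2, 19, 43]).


sumlist([8, 12, 2, 19, 43]) = 8 + sumlist([12, 2, 19, 43])
sumlist([12, 2, 19, 43]) = 12 + sumlist([2, 19, 43])
sumlist([2, 19, 43]) = 2 + sumlist([19, 43])
sumlist([19, 43]) = 19 + sumlist([43])
sumlist([43]) = 43 + sumlist([])
sumlist([]) = 0  (base case)
Total: 8 + 12 + 2 + 19 + 43 + 0 = 84

84


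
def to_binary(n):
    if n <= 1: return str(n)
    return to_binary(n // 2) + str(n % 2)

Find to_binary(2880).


to_binary(2880) = to_binary(1440) + '0'
to_binary(1440) = to_binary(720) + '0'
to_binary(720) = to_binary(360) + '0'
to_binary(360) = to_binary(180) + '0'
to_binary(180) = to_binary(90) + '0'
to_binary(90) = to_binary(45) + '0'
to_binary(45) = to_binary(22) + '1'
to_binary(22) = to_binary(11) + '0'
to_binary(11) = to_binary(5) + '1'
to_binary(5) = to_binary(2) + '1'
to_binary(2) = to_binary(1) + '0'
to_binary(1) = '1'  (base case)
Concatenating: '1' + '0' + '1' + '1' + '0' + '1' + '0' + '0' + '0' + '0' + '0' + '0' = '101101000000'

101101000000


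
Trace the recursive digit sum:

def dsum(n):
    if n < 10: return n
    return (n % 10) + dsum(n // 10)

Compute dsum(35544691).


dsum(35544691) = 1 + dsum(3554469)
dsum(3554469) = 9 + dsum(355446)
dsum(355446) = 6 + dsum(35544)
dsum(35544) = 4 + dsum(3554)
dsum(3554) = 4 + dsum(355)
dsum(355) = 5 + dsum(35)
dsum(35) = 5 + dsum(3)
dsum(3) = 3  (base case)
Total: 1 + 9 + 6 + 4 + 4 + 5 + 5 + 3 = 37

37


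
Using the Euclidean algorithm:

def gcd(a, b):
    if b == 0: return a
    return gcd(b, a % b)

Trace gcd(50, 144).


gcd(50, 144) = gcd(144, 50)
gcd(144, 50) = gcd(50, 44)
gcd(50, 44) = gcd(44, 6)
gcd(44, 6) = gcd(6, 2)
gcd(6, 2) = gcd(2, 0)
gcd(2, 0) = 2  (base case)

2


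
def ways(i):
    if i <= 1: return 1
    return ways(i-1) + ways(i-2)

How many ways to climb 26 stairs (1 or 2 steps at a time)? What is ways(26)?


Building up from base cases:
ways(0) = 1
ways(1) = 1
ways(2) = ways(1) + ways(0) = 1 + 1 = 2
ways(3) = ways(2) + ways(1) = 2 + 1 = 3
ways(4) = ways(3) + ways(2) = 3 + 2 = 5
ways(5) = ways(4) + ways(3) = 5 + 3 = 8
ways(6) = ways(5) + ways(4) = 8 + 5 = 13
ways(7) = ways(6) + ways(5) = 13 + 8 = 21
ways(8) = ways(7) + ways(6) = 21 + 13 = 34
ways(9) = ways(8) + ways(7) = 34 + 21 = 55
ways(10) = ways(9) + ways(8) = 55 + 34 = 89
ways(11) = ways(10) + ways(9) = 89 + 55 = 144
ways(12) = ways(11) + ways(10) = 144 + 89 = 233
ways(13) = ways(12) + ways(11) = 233 + 144 = 377
ways(14) = ways(13) + ways(12) = 377 + 233 = 610
ways(15) = ways(14) + ways(13) = 610 + 377 = 987
ways(16) = ways(15) + ways(14) = 987 + 610 = 1597
ways(17) = ways(16) + ways(15) = 1597 + 987 = 2584
ways(18) = ways(17) + ways(16) = 2584 + 1597 = 4181
ways(19) = ways(18) + ways(17) = 4181 + 2584 = 6765
ways(20) = ways(19) + ways(18) = 6765 + 4181 = 10946
ways(21) = ways(20) + ways(19) = 10946 + 6765 = 17711
ways(22) = ways(21) + ways(20) = 17711 + 10946 = 28657
ways(23) = ways(22) + ways(21) = 28657 + 17711 = 46368
ways(24) = ways(23) + ways(22) = 46368 + 28657 = 75025
ways(25) = ways(24) + ways(23) = 75025 + 46368 = 121393
ways(26) = ways(25) + ways(24) = 121393 + 75025 = 196418

196418


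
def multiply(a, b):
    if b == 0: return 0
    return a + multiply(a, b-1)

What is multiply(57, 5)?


multiply(57, 5) = 57 + multiply(57, 4)
multiply(57, 4) = 57 + multiply(57, 3)
multiply(57, 3) = 57 + multiply(57, 2)
multiply(57, 2) = 57 + multiply(57, 1)
multiply(57, 1) = 57 + multiply(57, 0)
multiply(57, 0) = 0  (base case)
Total: 57 + 57 + 57 + 57 + 57 + 0 = 285

285


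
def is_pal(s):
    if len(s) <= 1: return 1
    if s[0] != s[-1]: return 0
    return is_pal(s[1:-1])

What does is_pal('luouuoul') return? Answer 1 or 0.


is_pal('luouuoul'): s[0]='l' == s[-1]='l' -> check is_pal('uouuou')
is_pal('uouuou'): s[0]='u' == s[-1]='u' -> check is_pal('ouuo')
is_pal('ouuo'): s[0]='o' == s[-1]='o' -> check is_pal('uu')
is_pal('uu'): s[0]='u' == s[-1]='u' -> check is_pal('')
is_pal(''): len <= 1 -> return 1  (base case)
Result: 1 (palindrome)

1


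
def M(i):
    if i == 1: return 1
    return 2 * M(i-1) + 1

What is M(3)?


M(3) = 2 * M(2) + 1
M(2) = 2 * M(1) + 1
M(1) = 1  (base case)
M(2) = 2 * 1 + 1 = 3
M(3) = 2 * 3 + 1 = 7

7


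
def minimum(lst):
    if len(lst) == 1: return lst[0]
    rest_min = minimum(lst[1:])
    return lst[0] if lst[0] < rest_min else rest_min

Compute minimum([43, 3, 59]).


minimum([43, 3, 59]): compare 43 with minimum([3, 59])
minimum([3, 59]): compare 3 with minimum([59])
minimum([59]) = 59  (base case)
Compare 3 with 59 -> 3
Compare 43 with 3 -> 3

3


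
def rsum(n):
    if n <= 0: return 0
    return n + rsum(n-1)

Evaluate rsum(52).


rsum(52)
= 52 + 51 + 50 + 49 + 48 + 47 + 46 + 45 + 44 + 43 + 42 + 41 + 40 + 39 + 38 + 37 + 36 + 35 + 34 + 33 + 32 + 31 + 30 + 29 + 28 + 27 + 26 + 25 + 24 + 23 + 22 + 21 + 20 + 19 + 18 + 17 + 16 + 15 + 14 + 13 + 12 + 11 + 10 + 9 + 8 + 7 + 6 + 5 + 4 + 3 + 2 + 1 + rsum(0)
= 52 + 51 + 50 + 49 + 48 + 47 + 46 + 45 + 44 + 43 + 42 + 41 + 40 + 39 + 38 + 37 + 36 + 35 + 34 + 33 + 32 + 31 + 30 + 29 + 28 + 27 + 26 + 25 + 24 + 23 + 22 + 21 + 20 + 19 + 18 + 17 + 16 + 15 + 14 + 13 + 12 + 11 + 10 + 9 + 8 + 7 + 6 + 5 + 4 + 3 + 2 + 1 + 0
= 1378

1378


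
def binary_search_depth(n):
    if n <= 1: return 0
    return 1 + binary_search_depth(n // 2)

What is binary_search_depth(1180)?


1180 / 2 = 590
590 / 2 = 295
295 / 2 = 147
147 / 2 = 73
73 / 2 = 36
36 / 2 = 18
18 / 2 = 9
9 / 2 = 4
4 / 2 = 2
2 / 2 = 1
Reached 1 after 10 halvings

10


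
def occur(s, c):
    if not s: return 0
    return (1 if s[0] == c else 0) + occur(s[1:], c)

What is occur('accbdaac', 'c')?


s[0]='a' != 'c' -> 0
s[0]='c' == 'c' -> 1
s[0]='c' == 'c' -> 1
s[0]='b' != 'c' -> 0
s[0]='d' != 'c' -> 0
s[0]='a' != 'c' -> 0
s[0]='a' != 'c' -> 0
s[0]='c' == 'c' -> 1
Sum: 0 + 1 + 1 + 0 + 0 + 0 + 0 + 1 = 3

3


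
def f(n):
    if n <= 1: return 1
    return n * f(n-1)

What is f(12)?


f(12)
= 12 * f(11)
= 12 * 11 * f(10)
= 12 * 11 * 10 * f(9)
= 12 * 11 * 10 * 9 * f(8)
= 12 * 11 * 10 * 9 * 8 * f(7)
= 12 * 11 * 10 * 9 * 8 * 7 * f(6)
= 12 * 11 * 10 * 9 * 8 * 7 * 6 * f(5)
= 12 * 11 * 10 * 9 * 8 * 7 * 6 * 5 * f(4)
= 12 * 11 * 10 * 9 * 8 * 7 * 6 * 5 * 4 * f(3)
= 12 * 11 * 10 * 9 * 8 * 7 * 6 * 5 * 4 * 3 * f(2)
= 12 * 11 * 10 * 9 * 8 * 7 * 6 * 5 * 4 * 3 * 2 * f(1)
= 12 * 11 * 10 * 9 * 8 * 7 * 6 * 5 * 4 * 3 * 2 * 1
= 479001600

479001600


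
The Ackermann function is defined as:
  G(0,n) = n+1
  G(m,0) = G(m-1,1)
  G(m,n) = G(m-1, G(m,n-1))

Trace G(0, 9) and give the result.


G(0, 9) = 10
Result: G(0, 9) = 10

10


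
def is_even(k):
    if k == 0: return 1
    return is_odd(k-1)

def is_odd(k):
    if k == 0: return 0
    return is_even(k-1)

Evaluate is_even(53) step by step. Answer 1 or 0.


is_even(53) = is_odd(52)
is_odd(52) = is_even(51)
is_even(51) = is_odd(50)
is_odd(50) = is_even(49)
is_even(49) = is_odd(48)
is_odd(48) = is_even(47)
is_even(47) = is_odd(46)
is_odd(46) = is_even(45)
is_even(45) = is_odd(44)
is_odd(44) = is_even(43)
is_even(43) = is_odd(42)
is_odd(42) = is_even(41)
is_even(41) = is_odd(40)
is_odd(40) = is_even(39)
is_even(39) = is_odd(38)
is_odd(38) = is_even(37)
is_even(37) = is_odd(36)
is_odd(36) = is_even(35)
is_even(35) = is_odd(34)
is_odd(34) = is_even(33)
is_even(33) = is_odd(32)
is_odd(32) = is_even(31)
is_even(31) = is_odd(30)
is_odd(30) = is_even(29)
is_even(29) = is_odd(28)
is_odd(28) = is_even(27)
is_even(27) = is_odd(26)
is_odd(26) = is_even(25)
is_even(25) = is_odd(24)
is_odd(24) = is_even(23)
is_even(23) = is_odd(22)
is_odd(22) = is_even(21)
is_even(21) = is_odd(20)
is_odd(20) = is_even(19)
is_even(19) = is_odd(18)
is_odd(18) = is_even(17)
is_even(17) = is_odd(16)
is_odd(16) = is_even(15)
is_even(15) = is_odd(14)
is_odd(14) = is_even(13)
is_even(13) = is_odd(12)
is_odd(12) = is_even(11)
is_even(11) = is_odd(10)
is_odd(10) = is_even(9)
is_even(9) = is_odd(8)
is_odd(8) = is_even(7)
is_even(7) = is_odd(6)
is_odd(6) = is_even(5)
is_even(5) = is_odd(4)
is_odd(4) = is_even(3)
is_even(3) = is_odd(2)
is_odd(2) = is_even(1)
is_even(1) = is_odd(0)
is_odd(0) = 0  (base case)
Result: 0

0


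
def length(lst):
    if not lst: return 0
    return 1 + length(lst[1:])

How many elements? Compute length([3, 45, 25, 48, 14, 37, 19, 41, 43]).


length([3, 45, 25, 48, 14, 37, 19, 41, 43]) = 1 + length([45, 25, 48, 14, 37, 19, 41, 43])
length([45, 25, 48, 14, 37, 19, 41, 43]) = 1 + length([25, 48, 14, 37, 19, 41, 43])
length([25, 48, 14, 37, 19, 41, 43]) = 1 + length([48, 14, 37, 19, 41, 43])
length([48, 14, 37, 19, 41, 43]) = 1 + length([14, 37, 19, 41, 43])
length([14, 37, 19, 41, 43]) = 1 + length([37, 19, 41, 43])
length([37, 19, 41, 43]) = 1 + length([19, 41, 43])
length([19, 41, 43]) = 1 + length([41, 43])
length([41, 43]) = 1 + length([43])
length([43]) = 1 + length([])
length([]) = 0  (base case)
Unwinding: 1 + 1 + 1 + 1 + 1 + 1 + 1 + 1 + 1 + 0 = 9

9
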